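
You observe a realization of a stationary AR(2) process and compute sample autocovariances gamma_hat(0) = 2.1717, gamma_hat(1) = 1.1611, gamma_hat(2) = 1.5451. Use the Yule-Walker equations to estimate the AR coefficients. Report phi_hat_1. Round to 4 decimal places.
\hat\phi_{1} = 0.2160

The Yule-Walker equations for an AR(p) process read, in matrix form,
  Gamma_p phi = r_p,   with   (Gamma_p)_{ij} = gamma(|i - j|),
                       (r_p)_i = gamma(i),   i,j = 1..p.
Substitute the sample gammas (Toeplitz matrix and right-hand side of size 2):
  Gamma_p = [[2.1717, 1.1611], [1.1611, 2.1717]]
  r_p     = [1.1611, 1.5451]
Written out:
  2.1717 phi_1 + 1.1611 phi_2 = 1.1611
  1.1611 phi_1 + 2.1717 phi_2 = 1.5451
Solve by Cramer's rule:
  det = gamma(0)^2 - gamma(1)^2 = (2.1717)^2 - (1.1611)^2 = 4.71628089 - 1.34815321 = 3.36812768
  phi_hat_1 = [gamma(1) gamma(0) - gamma(1) gamma(2)] / det = [(1.1611)(2.1717) - (1.1611)(1.5451)] / 3.36812768 = 0.72754526 / 3.36812768 = 0.216
  phi_hat_2 = [gamma(0) gamma(2) - gamma(1)^2] / det = [(2.1717)(1.5451) - (1.1611)^2] / 3.36812768 = 2.00734046 / 3.36812768 = 0.596
So phi_hat = [0.2160, 0.5960].
Therefore phi_hat_1 = 0.2160.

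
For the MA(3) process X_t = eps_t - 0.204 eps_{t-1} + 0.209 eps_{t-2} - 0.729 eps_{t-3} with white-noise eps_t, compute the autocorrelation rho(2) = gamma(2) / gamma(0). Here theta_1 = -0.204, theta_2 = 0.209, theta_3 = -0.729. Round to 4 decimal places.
\rho(2) = 0.2213

For an MA(q) process with theta_0 = 1, the autocovariance is
  gamma(k) = sigma^2 * sum_{i=0..q-k} theta_i * theta_{i+k},
and rho(k) = gamma(k) / gamma(0). Sigma^2 cancels.
  numerator   = (1)*(0.209) + (-0.204)*(-0.729) = 0.357716.
  denominator = (1)^2 + (-0.204)^2 + (0.209)^2 + (-0.729)^2 = 1.616738.
  rho(2) = 0.357716 / 1.616738 = 0.2213.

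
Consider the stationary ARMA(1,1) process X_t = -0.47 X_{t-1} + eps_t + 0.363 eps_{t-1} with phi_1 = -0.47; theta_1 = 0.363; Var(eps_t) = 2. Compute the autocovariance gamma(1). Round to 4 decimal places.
\gamma(1) = -0.2278

Multiply the model equation by X_{t-k} and take expectations. With theta_0 = psi_0 = 1 and psi_j the MA(infinity) weights, this gives
  gamma(k) - sum_i phi_i gamma(k-i) = c_k,
  c_k = sigma^2 * sum_{j=k..q} theta_j psi_{j-k}   (c_k = 0 for k > q),
using gamma(-m) = gamma(m).
psi-weights needed (psi_j = theta_j + sum_i phi_i psi_{j-i}):
  psi_1 = theta_1 + phi_1 = 0.363 + (-0.47) = -0.107
Right-hand sides:
  c_0 = sigma^2 (1 + theta_1 psi_1) = 2 * (1 + (0.363)(-0.107)) = 2 * 0.961159 = 1.922318
  c_1 = sigma^2 theta_1 = 2 * (0.363) = 0.726
  c_2 = 0
Equations for k = 0 and k = 1 (AR order 1):
  gamma(0) = phi_1 gamma(1) + c_0
  gamma(1) = phi_1 gamma(0) + c_1
Substituting the second into the first: gamma(0) (1 - phi_1^2) = c_0 + phi_1 c_1, so
  gamma(0) = (c_0 + phi_1 c_1) / (1 - phi_1^2) = (1.922318 + (-0.47)(0.726)) / (1 - (-0.47)^2) = 1.581098 / 0.7791 = 2.02939.
  gamma(1) = phi_1 gamma(0) + c_1 = (-0.47)(2.02939) + (0.726) = -0.227813.
Therefore gamma(1) = -0.2278 (to 4 decimal places).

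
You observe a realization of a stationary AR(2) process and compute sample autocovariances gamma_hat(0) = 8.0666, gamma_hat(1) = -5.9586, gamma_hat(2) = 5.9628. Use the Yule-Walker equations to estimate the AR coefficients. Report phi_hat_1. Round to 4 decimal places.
\hat\phi_{1} = -0.4240

The Yule-Walker equations for an AR(p) process read, in matrix form,
  Gamma_p phi = r_p,   with   (Gamma_p)_{ij} = gamma(|i - j|),
                       (r_p)_i = gamma(i),   i,j = 1..p.
Substitute the sample gammas (Toeplitz matrix and right-hand side of size 2):
  Gamma_p = [[8.0666, -5.9586], [-5.9586, 8.0666]]
  r_p     = [-5.9586, 5.9628]
Written out:
  8.0666 phi_1 - 5.9586 phi_2 = -5.9586
  -5.9586 phi_1 + 8.0666 phi_2 = 5.9628
Solve by Cramer's rule:
  det = gamma(0)^2 - gamma(1)^2 = (8.0666)^2 - (-5.9586)^2 = 65.07003556 - 35.50491396 = 29.5651216
  phi_hat_1 = [gamma(1) gamma(0) - gamma(1) gamma(2)] / det = [(-5.9586)(8.0666) - (-5.9586)(5.9628)] / 29.5651216 = -12.53570268 / 29.5651216 = -0.424
  phi_hat_2 = [gamma(0) gamma(2) - gamma(1)^2] / det = [(8.0666)(5.9628) - (-5.9586)^2] / 29.5651216 = 12.59460852 / 29.5651216 = 0.426
So phi_hat = [-0.4240, 0.4260].
Therefore phi_hat_1 = -0.4240.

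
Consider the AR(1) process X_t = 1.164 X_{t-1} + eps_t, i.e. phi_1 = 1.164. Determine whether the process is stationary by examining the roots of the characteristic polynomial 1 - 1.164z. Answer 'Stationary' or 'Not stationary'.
\text{Not stationary}

The AR(p) characteristic polynomial is P(z) = 1 - 1.164z.
Stationarity requires all roots to lie outside the unit circle, i.e. |z| > 1 for every root.
This is linear in z: 1 + (-1.164) z = 0  =>  z = -1/(-1.164) = 0.859107,  |z| = 0.859107.
Moduli of all roots: 0.8591.
All moduli strictly greater than 1? No.
Verdict: Not stationary.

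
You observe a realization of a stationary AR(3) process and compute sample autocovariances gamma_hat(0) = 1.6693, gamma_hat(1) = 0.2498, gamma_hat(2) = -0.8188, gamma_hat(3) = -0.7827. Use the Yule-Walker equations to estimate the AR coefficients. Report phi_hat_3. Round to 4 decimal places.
\hat\phi_{3} = -0.3930

The Yule-Walker equations for an AR(p) process read, in matrix form,
  Gamma_p phi = r_p,   with   (Gamma_p)_{ij} = gamma(|i - j|),
                       (r_p)_i = gamma(i),   i,j = 1..p.
Substitute the sample gammas (Toeplitz matrix and right-hand side of size 3):
  Gamma_p = [[1.6693, 0.2498, -0.8188], [0.2498, 1.6693, 0.2498], [-0.8188, 0.2498, 1.6693]]
  r_p     = [0.2498, -0.8188, -0.7827]
Written out (R1..R3):
  (R1) 1.6693 phi_1 + 0.2498 phi_2 - 0.8188 phi_3 = 0.2498
  (R2) 0.2498 phi_1 + 1.6693 phi_2 + 0.2498 phi_3 = -0.8188
  (R3) -0.8188 phi_1 + 0.2498 phi_2 + 1.6693 phi_3 = -0.7827
Gaussian elimination:
  R2 <- R2 - (0.2498/1.6693) R1 = R2 - (0.149644) R1:  1.631919 phi_2 + 0.372328 phi_3 = -0.856181
  R3 <- R3 - (-0.8188/1.6693) R1 = R3 - (-0.490505) R1:  0.372328 phi_2 + 1.267675 phi_3 = -0.660172
  R3 <- R3 - (0.372328/1.631919) R2 = R3 - (0.228154) R2:  1.182727 phi_3 = -0.464831
Back-substitution:
  phi_hat_3 = -0.464831 / 1.182727 = -0.393017
  phi_hat_2 = (-0.856181 - (0.372328)(-0.393017)) / 1.631919 = -0.434979
  phi_hat_1 = (0.2498 - (0.2498)(-0.434979) - (-0.8188)(-0.393017)) / 1.6693 = 0.021959
So phi_hat = [0.0220, -0.4350, -0.3930].
Therefore phi_hat_3 = -0.3930.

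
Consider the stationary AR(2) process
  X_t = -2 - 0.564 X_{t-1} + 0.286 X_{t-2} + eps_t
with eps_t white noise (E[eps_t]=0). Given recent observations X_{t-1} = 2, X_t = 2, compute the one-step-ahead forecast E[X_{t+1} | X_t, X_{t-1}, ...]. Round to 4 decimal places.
E[X_{t+1} \mid \mathcal F_t] = -2.5560

For an AR(p) model X_t = c + sum_i phi_i X_{t-i} + eps_t, the
one-step-ahead conditional mean is
  E[X_{t+1} | X_t, ...] = c + sum_i phi_i X_{t+1-i}.
Substitute known values:
  E[X_{t+1} | ...] = -2 + (-0.564) * (2) + (0.286) * (2)
                   = -2.5560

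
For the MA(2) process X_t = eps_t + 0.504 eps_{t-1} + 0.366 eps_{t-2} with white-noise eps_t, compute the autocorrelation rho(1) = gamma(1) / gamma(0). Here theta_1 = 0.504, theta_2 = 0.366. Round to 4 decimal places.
\rho(1) = 0.4960

For an MA(q) process with theta_0 = 1, the autocovariance is
  gamma(k) = sigma^2 * sum_{i=0..q-k} theta_i * theta_{i+k},
and rho(k) = gamma(k) / gamma(0). Sigma^2 cancels.
  numerator   = (1)*(0.504) + (0.504)*(0.366) = 0.688464.
  denominator = (1)^2 + (0.504)^2 + (0.366)^2 = 1.387972.
  rho(1) = 0.688464 / 1.387972 = 0.4960.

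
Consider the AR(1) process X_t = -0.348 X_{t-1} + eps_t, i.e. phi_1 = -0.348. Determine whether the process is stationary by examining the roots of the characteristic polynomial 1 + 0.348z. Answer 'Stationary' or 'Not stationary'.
\text{Stationary}

The AR(p) characteristic polynomial is P(z) = 1 + 0.348z.
Stationarity requires all roots to lie outside the unit circle, i.e. |z| > 1 for every root.
This is linear in z: 1 + (0.348) z = 0  =>  z = -1/(0.348) = -2.873563,  |z| = 2.873563.
Moduli of all roots: 2.8736.
All moduli strictly greater than 1? Yes.
Verdict: Stationary.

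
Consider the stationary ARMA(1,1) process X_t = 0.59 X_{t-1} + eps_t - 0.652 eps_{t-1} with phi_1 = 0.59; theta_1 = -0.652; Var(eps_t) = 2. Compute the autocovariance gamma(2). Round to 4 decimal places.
\gamma(2) = -0.0691

Multiply the model equation by X_{t-k} and take expectations. With theta_0 = psi_0 = 1 and psi_j the MA(infinity) weights, this gives
  gamma(k) - sum_i phi_i gamma(k-i) = c_k,
  c_k = sigma^2 * sum_{j=k..q} theta_j psi_{j-k}   (c_k = 0 for k > q),
using gamma(-m) = gamma(m).
psi-weights needed (psi_j = theta_j + sum_i phi_i psi_{j-i}):
  psi_1 = theta_1 + phi_1 = -0.652 + (0.59) = -0.062
Right-hand sides:
  c_0 = sigma^2 (1 + theta_1 psi_1) = 2 * (1 + (-0.652)(-0.062)) = 2 * 1.040424 = 2.080848
  c_1 = sigma^2 theta_1 = 2 * (-0.652) = -1.304
  c_2 = 0
Equations for k = 0 and k = 1 (AR order 1):
  gamma(0) = phi_1 gamma(1) + c_0
  gamma(1) = phi_1 gamma(0) + c_1
Substituting the second into the first: gamma(0) (1 - phi_1^2) = c_0 + phi_1 c_1, so
  gamma(0) = (c_0 + phi_1 c_1) / (1 - phi_1^2) = (2.080848 + (0.59)(-1.304)) / (1 - (0.59)^2) = 1.311488 / 0.6519 = 2.011793.
  gamma(1) = phi_1 gamma(0) + c_1 = (0.59)(2.011793) + (-1.304) = -0.117042.
For k = 2 (> q): gamma(2) = phi_1 gamma(1) = (0.59)(-0.117042) = -0.069055.
Therefore gamma(2) = -0.0691 (to 4 decimal places).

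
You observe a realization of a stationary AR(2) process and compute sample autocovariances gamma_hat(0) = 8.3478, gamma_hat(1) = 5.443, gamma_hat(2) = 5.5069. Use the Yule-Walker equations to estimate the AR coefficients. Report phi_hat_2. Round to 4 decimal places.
\hat\phi_{2} = 0.4080

The Yule-Walker equations for an AR(p) process read, in matrix form,
  Gamma_p phi = r_p,   with   (Gamma_p)_{ij} = gamma(|i - j|),
                       (r_p)_i = gamma(i),   i,j = 1..p.
Substitute the sample gammas (Toeplitz matrix and right-hand side of size 2):
  Gamma_p = [[8.3478, 5.443], [5.443, 8.3478]]
  r_p     = [5.443, 5.5069]
Written out:
  8.3478 phi_1 + 5.443 phi_2 = 5.443
  5.443 phi_1 + 8.3478 phi_2 = 5.5069
Solve by Cramer's rule:
  det = gamma(0)^2 - gamma(1)^2 = (8.3478)^2 - (5.443)^2 = 69.68576484 - 29.626249 = 40.05951584
  phi_hat_1 = [gamma(1) gamma(0) - gamma(1) gamma(2)] / det = [(5.443)(8.3478) - (5.443)(5.5069)] / 40.05951584 = 15.4630187 / 40.05951584 = 0.386
  phi_hat_2 = [gamma(0) gamma(2) - gamma(1)^2] / det = [(8.3478)(5.5069) - (5.443)^2] / 40.05951584 = 16.34425082 / 40.05951584 = 0.408
So phi_hat = [0.3860, 0.4080].
Therefore phi_hat_2 = 0.4080.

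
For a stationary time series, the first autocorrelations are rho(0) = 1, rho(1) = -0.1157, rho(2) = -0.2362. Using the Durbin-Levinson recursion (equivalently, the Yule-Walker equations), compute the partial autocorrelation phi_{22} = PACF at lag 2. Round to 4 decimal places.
\phi_{22} = -0.2530

The PACF at lag k is phi_{kk}, the last component of the solution
to the Yule-Walker system G_k phi = r_k where
  (G_k)_{ij} = rho(|i - j|), (r_k)_i = rho(i), i,j = 1..k.
Equivalently, Durbin-Levinson gives phi_{kk} iteratively:
  phi_{11} = rho(1)
  phi_{kk} = [rho(k) - sum_{j=1..k-1} phi_{k-1,j} rho(k-j)]
            / [1 - sum_{j=1..k-1} phi_{k-1,j} rho(j)],
  phi_{k,j} = phi_{k-1,j} - phi_{kk} phi_{k-1,k-j},  j = 1..k-1.
Step k = 1:
  phi_11 = rho(1) = -0.1157.
Step k = 2:
  phi_22 = [rho(2) - phi_11 rho(1)] / [1 - phi_11 rho(1)] = [-0.2362 - (-0.1157)(-0.1157)] / [1 - (-0.1157)(-0.1157)]
         = -0.24958649 / 0.98661351 = -0.253.
Therefore phi_{22} = -0.2530.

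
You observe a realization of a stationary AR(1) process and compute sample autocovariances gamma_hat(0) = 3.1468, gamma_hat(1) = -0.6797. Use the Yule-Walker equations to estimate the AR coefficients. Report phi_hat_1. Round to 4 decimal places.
\hat\phi_{1} = -0.2160

The Yule-Walker equations for an AR(p) process read, in matrix form,
  Gamma_p phi = r_p,   with   (Gamma_p)_{ij} = gamma(|i - j|),
                       (r_p)_i = gamma(i),   i,j = 1..p.
Substitute the sample gammas (Toeplitz matrix and right-hand side of size 1):
  Gamma_p = [[3.1468]]
  r_p     = [-0.6797]
With p = 1 this is the single equation gamma(0) phi_1 = gamma(1):
  phi_hat_1 = gamma(1) / gamma(0) = -0.6797 / 3.1468 = -0.2160.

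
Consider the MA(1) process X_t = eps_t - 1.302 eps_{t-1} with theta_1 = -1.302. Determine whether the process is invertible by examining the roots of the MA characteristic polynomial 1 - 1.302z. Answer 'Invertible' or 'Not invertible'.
\text{Not invertible}

The MA(q) characteristic polynomial is P(z) = 1 - 1.302z.
Invertibility requires all roots to lie outside the unit circle, i.e. |z| > 1 for every root.
This is linear in z: 1 + (-1.302) z = 0  =>  z = -1/(-1.302) = 0.768049,  |z| = 0.768049.
Moduli of all roots: 0.7680.
All moduli strictly greater than 1? No.
Verdict: Not invertible.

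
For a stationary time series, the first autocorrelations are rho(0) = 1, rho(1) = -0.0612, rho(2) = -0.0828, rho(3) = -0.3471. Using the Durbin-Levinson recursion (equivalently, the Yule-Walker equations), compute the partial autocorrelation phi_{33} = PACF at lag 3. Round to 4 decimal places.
\phi_{33} = -0.3620

The PACF at lag k is phi_{kk}, the last component of the solution
to the Yule-Walker system G_k phi = r_k where
  (G_k)_{ij} = rho(|i - j|), (r_k)_i = rho(i), i,j = 1..k.
Equivalently, Durbin-Levinson gives phi_{kk} iteratively:
  phi_{11} = rho(1)
  phi_{kk} = [rho(k) - sum_{j=1..k-1} phi_{k-1,j} rho(k-j)]
            / [1 - sum_{j=1..k-1} phi_{k-1,j} rho(j)],
  phi_{k,j} = phi_{k-1,j} - phi_{kk} phi_{k-1,k-j},  j = 1..k-1.
Step k = 1:
  phi_11 = rho(1) = -0.0612.
Step k = 2:
  phi_22 = [rho(2) - phi_11 rho(1)] / [1 - phi_11 rho(1)] = [-0.0828 - (-0.0612)(-0.0612)] / [1 - (-0.0612)(-0.0612)]
         = -0.08654544 / 0.99625456 = -0.086871.
  Update: phi_21 = phi_11 - phi_22 phi_11 = -0.0612 - (-0.086871)(-0.0612) = -0.066516.
Step k = 3:
  phi_33 = [rho(3) - phi_21 rho(2) - phi_22 rho(1)] / [1 - phi_21 rho(1) - phi_22 rho(2)]
    numerator   = -0.3471 - (-0.066516)(-0.0828) - (-0.086871)(-0.0612) = -0.35792406
    denominator = 1 - (-0.066516)(-0.0612) - (-0.086871)(-0.0828) = 0.98873629
  phi_33 = -0.35792406 / 0.98873629 = -0.362.
Therefore phi_{33} = -0.3620.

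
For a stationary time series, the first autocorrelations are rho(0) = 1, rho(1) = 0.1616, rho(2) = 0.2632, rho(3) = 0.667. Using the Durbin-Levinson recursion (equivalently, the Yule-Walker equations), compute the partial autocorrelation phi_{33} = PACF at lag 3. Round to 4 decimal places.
\phi_{33} = 0.6500

The PACF at lag k is phi_{kk}, the last component of the solution
to the Yule-Walker system G_k phi = r_k where
  (G_k)_{ij} = rho(|i - j|), (r_k)_i = rho(i), i,j = 1..k.
Equivalently, Durbin-Levinson gives phi_{kk} iteratively:
  phi_{11} = rho(1)
  phi_{kk} = [rho(k) - sum_{j=1..k-1} phi_{k-1,j} rho(k-j)]
            / [1 - sum_{j=1..k-1} phi_{k-1,j} rho(j)],
  phi_{k,j} = phi_{k-1,j} - phi_{kk} phi_{k-1,k-j},  j = 1..k-1.
Step k = 1:
  phi_11 = rho(1) = 0.1616.
Step k = 2:
  phi_22 = [rho(2) - phi_11 rho(1)] / [1 - phi_11 rho(1)] = [0.2632 - (0.1616)(0.1616)] / [1 - (0.1616)(0.1616)]
         = 0.23708544 / 0.97388544 = 0.243443.
  Update: phi_21 = phi_11 - phi_22 phi_11 = 0.1616 - (0.243443)(0.1616) = 0.12226.
Step k = 3:
  phi_33 = [rho(3) - phi_21 rho(2) - phi_22 rho(1)] / [1 - phi_21 rho(1) - phi_22 rho(2)]
    numerator   = 0.667 - (0.12226)(0.2632) - (0.243443)(0.1616) = 0.5954809
    denominator = 1 - (0.12226)(0.1616) - (0.243443)(0.2632) = 0.91616869
  phi_33 = 0.5954809 / 0.91616869 = 0.65.
Therefore phi_{33} = 0.6500.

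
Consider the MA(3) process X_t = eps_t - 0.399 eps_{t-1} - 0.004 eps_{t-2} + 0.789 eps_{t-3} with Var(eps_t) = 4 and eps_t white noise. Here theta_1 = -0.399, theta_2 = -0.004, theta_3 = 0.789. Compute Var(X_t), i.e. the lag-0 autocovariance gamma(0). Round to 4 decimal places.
\gamma(0) = 7.1270

For an MA(q) process X_t = eps_t + sum_i theta_i eps_{t-i} with
Var(eps_t) = sigma^2, the variance is
  gamma(0) = sigma^2 * (1 + sum_i theta_i^2).
  sum_i theta_i^2 = (-0.399)^2 + (-0.004)^2 + (0.789)^2 = 0.159201 + 0.000016 + 0.622521 = 0.781738.
  gamma(0) = 4 * (1 + 0.781738) = 4 * 1.781738 = 7.126952, which rounds to 7.1270.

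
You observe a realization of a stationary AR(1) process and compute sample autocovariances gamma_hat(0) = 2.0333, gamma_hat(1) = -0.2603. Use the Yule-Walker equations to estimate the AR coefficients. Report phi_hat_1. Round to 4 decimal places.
\hat\phi_{1} = -0.1280

The Yule-Walker equations for an AR(p) process read, in matrix form,
  Gamma_p phi = r_p,   with   (Gamma_p)_{ij} = gamma(|i - j|),
                       (r_p)_i = gamma(i),   i,j = 1..p.
Substitute the sample gammas (Toeplitz matrix and right-hand side of size 1):
  Gamma_p = [[2.0333]]
  r_p     = [-0.2603]
With p = 1 this is the single equation gamma(0) phi_1 = gamma(1):
  phi_hat_1 = gamma(1) / gamma(0) = -0.2603 / 2.0333 = -0.1280.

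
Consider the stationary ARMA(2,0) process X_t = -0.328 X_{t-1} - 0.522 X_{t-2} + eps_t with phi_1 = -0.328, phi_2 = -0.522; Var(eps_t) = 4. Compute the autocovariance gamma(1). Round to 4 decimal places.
\gamma(1) = -1.2426

Multiply the model equation by X_{t-k} and take expectations. With theta_0 = psi_0 = 1 and psi_j the MA(infinity) weights, this gives
  gamma(k) - sum_i phi_i gamma(k-i) = c_k,
  c_k = sigma^2 * sum_{j=k..q} theta_j psi_{j-k}   (c_k = 0 for k > q),
using gamma(-m) = gamma(m).
Pure AR (q = 0): c_0 = sigma^2 = 4, c_k = 0 for k >= 1.
Equations for k = 0, 1, 2 (AR order 2, c_2 = 0):
  (E0) gamma(0) = phi_1 gamma(1) + phi_2 gamma(2) + c_0
  (E1) gamma(1) = phi_1 gamma(0) + phi_2 gamma(1) + c_1
  (E2) gamma(2) = phi_1 gamma(1) + phi_2 gamma(0)
From (E1): gamma(1) = A gamma(0) + B with
  A = phi_1 / (1 - phi_2) = -0.328 / 1.522 = -0.215506,   B = c_1 / (1 - phi_2) = 0 / 1.522 = 0.
Insert (E2) into (E0): gamma(0) (1 - phi_2^2) = phi_1 (1 + phi_2) gamma(1) + c_0.
  phi_1 (1 + phi_2) = (-0.328)(0.478) = -0.156784,   1 - phi_2^2 = 0.727516.
Replace gamma(1) by A gamma(0) + B and collect gamma(0):
  gamma(0) [0.727516 - (-0.156784)(-0.215506)] = c_0 = 4
  gamma(0) * 0.693728 = 4
  gamma(0) = 4 / 0.693728 = 5.765948.
  gamma(1) = A gamma(0) = (-0.215506)(5.765948) = -1.242596.
Therefore gamma(1) = -1.2426 (to 4 decimal places).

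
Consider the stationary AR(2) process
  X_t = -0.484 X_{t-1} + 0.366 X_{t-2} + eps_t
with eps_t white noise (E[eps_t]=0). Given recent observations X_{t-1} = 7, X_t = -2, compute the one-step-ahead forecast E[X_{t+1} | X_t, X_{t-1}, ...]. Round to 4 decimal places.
E[X_{t+1} \mid \mathcal F_t] = 3.5300

For an AR(p) model X_t = c + sum_i phi_i X_{t-i} + eps_t, the
one-step-ahead conditional mean is
  E[X_{t+1} | X_t, ...] = c + sum_i phi_i X_{t+1-i}.
Substitute known values:
  E[X_{t+1} | ...] = (-0.484) * (-2) + (0.366) * (7)
                   = 3.5300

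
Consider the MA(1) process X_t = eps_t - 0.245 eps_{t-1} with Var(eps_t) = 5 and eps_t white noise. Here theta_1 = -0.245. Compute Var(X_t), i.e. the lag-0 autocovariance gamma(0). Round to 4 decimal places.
\gamma(0) = 5.3001

For an MA(q) process X_t = eps_t + sum_i theta_i eps_{t-i} with
Var(eps_t) = sigma^2, the variance is
  gamma(0) = sigma^2 * (1 + sum_i theta_i^2).
  sum_i theta_i^2 = (-0.245)^2 = 0.060025.
  gamma(0) = 5 * (1 + 0.060025) = 5 * 1.060025 = 5.300125, which rounds to 5.3001.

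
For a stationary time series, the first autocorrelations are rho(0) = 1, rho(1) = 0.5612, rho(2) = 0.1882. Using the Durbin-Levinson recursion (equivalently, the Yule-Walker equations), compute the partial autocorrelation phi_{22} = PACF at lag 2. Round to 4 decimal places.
\phi_{22} = -0.1850

The PACF at lag k is phi_{kk}, the last component of the solution
to the Yule-Walker system G_k phi = r_k where
  (G_k)_{ij} = rho(|i - j|), (r_k)_i = rho(i), i,j = 1..k.
Equivalently, Durbin-Levinson gives phi_{kk} iteratively:
  phi_{11} = rho(1)
  phi_{kk} = [rho(k) - sum_{j=1..k-1} phi_{k-1,j} rho(k-j)]
            / [1 - sum_{j=1..k-1} phi_{k-1,j} rho(j)],
  phi_{k,j} = phi_{k-1,j} - phi_{kk} phi_{k-1,k-j},  j = 1..k-1.
Step k = 1:
  phi_11 = rho(1) = 0.5612.
Step k = 2:
  phi_22 = [rho(2) - phi_11 rho(1)] / [1 - phi_11 rho(1)] = [0.1882 - (0.5612)(0.5612)] / [1 - (0.5612)(0.5612)]
         = -0.12674544 / 0.68505456 = -0.185.
Therefore phi_{22} = -0.1850.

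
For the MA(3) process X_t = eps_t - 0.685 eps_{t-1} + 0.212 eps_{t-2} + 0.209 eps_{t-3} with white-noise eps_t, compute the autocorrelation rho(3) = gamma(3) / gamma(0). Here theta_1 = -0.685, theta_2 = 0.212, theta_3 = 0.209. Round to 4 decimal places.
\rho(3) = 0.1342

For an MA(q) process with theta_0 = 1, the autocovariance is
  gamma(k) = sigma^2 * sum_{i=0..q-k} theta_i * theta_{i+k},
and rho(k) = gamma(k) / gamma(0). Sigma^2 cancels.
  numerator   = (1)*(0.209) = 0.209.
  denominator = (1)^2 + (-0.685)^2 + (0.212)^2 + (0.209)^2 = 1.55785.
  rho(3) = 0.209 / 1.55785 = 0.1342.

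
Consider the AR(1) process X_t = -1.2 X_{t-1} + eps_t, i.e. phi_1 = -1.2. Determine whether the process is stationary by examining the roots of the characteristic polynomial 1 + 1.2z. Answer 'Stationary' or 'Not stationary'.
\text{Not stationary}

The AR(p) characteristic polynomial is P(z) = 1 + 1.2z.
Stationarity requires all roots to lie outside the unit circle, i.e. |z| > 1 for every root.
This is linear in z: 1 + (1.2) z = 0  =>  z = -1/(1.2) = -0.833333,  |z| = 0.833333.
Moduli of all roots: 0.8333.
All moduli strictly greater than 1? No.
Verdict: Not stationary.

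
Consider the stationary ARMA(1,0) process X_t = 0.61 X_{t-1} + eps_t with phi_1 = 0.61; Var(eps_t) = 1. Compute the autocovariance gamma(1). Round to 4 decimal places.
\gamma(1) = 0.9715

Multiply the model equation by X_{t-k} and take expectations. With theta_0 = psi_0 = 1 and psi_j the MA(infinity) weights, this gives
  gamma(k) - sum_i phi_i gamma(k-i) = c_k,
  c_k = sigma^2 * sum_{j=k..q} theta_j psi_{j-k}   (c_k = 0 for k > q),
using gamma(-m) = gamma(m).
Pure AR (q = 0): c_0 = sigma^2 = 1, c_k = 0 for k >= 1.
Equations for k = 0 and k = 1 (AR order 1):
  gamma(0) = phi_1 gamma(1) + c_0
  gamma(1) = phi_1 gamma(0) + c_1
Substituting the second into the first: gamma(0) (1 - phi_1^2) = c_0 + phi_1 c_1, so
  gamma(0) = c_0 / (1 - phi_1^2) = 1 / (1 - (0.61)^2) = 1 / 0.6279 = 1.59261.
  gamma(1) = phi_1 gamma(0) = (0.61)(1.59261) = 0.971492.
Therefore gamma(1) = 0.9715 (to 4 decimal places).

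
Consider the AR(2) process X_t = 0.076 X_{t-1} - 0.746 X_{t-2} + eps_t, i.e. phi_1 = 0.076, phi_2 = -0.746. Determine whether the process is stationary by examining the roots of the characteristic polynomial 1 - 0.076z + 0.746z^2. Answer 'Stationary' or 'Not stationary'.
\text{Stationary}

The AR(p) characteristic polynomial is P(z) = 1 - 0.076z + 0.746z^2.
Stationarity requires all roots to lie outside the unit circle, i.e. |z| > 1 for every root.
Set 1 + (-0.076) z + (0.746) z^2 = 0, i.e. a z^2 + b z + c = 0 with a = 0.746, b = -0.076, c = 1.
Discriminant D = b^2 - 4ac = (-0.076)^2 - 4*(0.746)*1 = 0.005776 - (2.984) = -2.978224.
D < 0, so the roots are the complex-conjugate pair z = (-b +/- i sqrt(-D)) / (2a) = 0.0509 +/- 1.1567i.
For a conjugate pair |z|^2 = z * conj(z) = (product of roots) = c/a = 1/(0.746) = 1.340483, so |z| = sqrt(1.340483) = 1.1578 for both roots.
Moduli of all roots: 1.1578, 1.1578.
All moduli strictly greater than 1? Yes.
Verdict: Stationary.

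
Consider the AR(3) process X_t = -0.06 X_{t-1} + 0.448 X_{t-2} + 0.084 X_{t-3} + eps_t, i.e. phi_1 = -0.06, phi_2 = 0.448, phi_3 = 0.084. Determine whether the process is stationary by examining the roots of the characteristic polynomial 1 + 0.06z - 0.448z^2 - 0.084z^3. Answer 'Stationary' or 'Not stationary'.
\text{Stationary}

The AR(p) characteristic polynomial is P(z) = 1 + 0.06z - 0.448z^2 - 0.084z^3.
Stationarity requires all roots to lie outside the unit circle, i.e. |z| > 1 for every root.
Degree 3: look for a simple real root z0 first, then factor out (1 - z/z0) and solve the remaining quadratic.
Testing z0 = -5: P(-5) = 1 + (0.06)(-5) + (-0.448)(-5)^2 + (-0.084)(-5)^3
  = 1 + (-0.3) + (-11.2) + (10.5) = 0.  So z_0 = -5 is a root, |z_0| = 5.
Divide out the factor (1 + 0.2 z) = (1 - z/z0) (since 1/z0 = -0.2):
  P(z) = (1 + 0.2 z)(1 + (-0.14) z + (-0.42) z^2)
  [check: z-coef -0.14 - (-0.2) = 0.06; z^2-coef -0.42 - (-0.2)(-0.14) = -0.448; z^3-coef -(-0.2)(-0.42) = -0.084.]
Remaining roots from the quadratic factor 1 + (-0.14) z + (-0.42) z^2:
  Set 1 + (-0.14) z + (-0.42) z^2 = 0, i.e. a z^2 + b z + c = 0 with a = -0.42, b = -0.14, c = 1.
  Discriminant D = b^2 - 4ac = (-0.14)^2 - 4*(-0.42)*1 = 0.0196 - (-1.68) = 1.6996.
  D >= 0, so the roots are real: z = (-b +/- sqrt(D)) / (2a) = (0.14 +/- 1.303687) / (-0.84).
    z_1 = (0.14 + 1.303687) / (-0.84) = -1.7187,   |z_1| = 1.7187.
    z_2 = (0.14 - 1.303687) / (-0.84) = 1.3853,   |z_2| = 1.3853.
Moduli of all roots: 5.0000, 1.7187, 1.3853.
All moduli strictly greater than 1? Yes.
Verdict: Stationary.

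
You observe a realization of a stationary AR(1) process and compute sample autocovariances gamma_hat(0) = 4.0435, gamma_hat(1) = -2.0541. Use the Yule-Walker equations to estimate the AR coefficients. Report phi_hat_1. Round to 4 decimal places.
\hat\phi_{1} = -0.5080

The Yule-Walker equations for an AR(p) process read, in matrix form,
  Gamma_p phi = r_p,   with   (Gamma_p)_{ij} = gamma(|i - j|),
                       (r_p)_i = gamma(i),   i,j = 1..p.
Substitute the sample gammas (Toeplitz matrix and right-hand side of size 1):
  Gamma_p = [[4.0435]]
  r_p     = [-2.0541]
With p = 1 this is the single equation gamma(0) phi_1 = gamma(1):
  phi_hat_1 = gamma(1) / gamma(0) = -2.0541 / 4.0435 = -0.5080.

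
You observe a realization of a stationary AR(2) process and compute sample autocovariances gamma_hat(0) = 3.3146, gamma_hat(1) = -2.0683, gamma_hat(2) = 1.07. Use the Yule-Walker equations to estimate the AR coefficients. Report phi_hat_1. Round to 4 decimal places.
\hat\phi_{1} = -0.6920

The Yule-Walker equations for an AR(p) process read, in matrix form,
  Gamma_p phi = r_p,   with   (Gamma_p)_{ij} = gamma(|i - j|),
                       (r_p)_i = gamma(i),   i,j = 1..p.
Substitute the sample gammas (Toeplitz matrix and right-hand side of size 2):
  Gamma_p = [[3.3146, -2.0683], [-2.0683, 3.3146]]
  r_p     = [-2.0683, 1.07]
Written out:
  3.3146 phi_1 - 2.0683 phi_2 = -2.0683
  -2.0683 phi_1 + 3.3146 phi_2 = 1.07
Solve by Cramer's rule:
  det = gamma(0)^2 - gamma(1)^2 = (3.3146)^2 - (-2.0683)^2 = 10.98657316 - 4.27786489 = 6.70870827
  phi_hat_1 = [gamma(1) gamma(0) - gamma(1) gamma(2)] / det = [(-2.0683)(3.3146) - (-2.0683)(1.07)] / 6.70870827 = -4.64250618 / 6.70870827 = -0.692
  phi_hat_2 = [gamma(0) gamma(2) - gamma(1)^2] / det = [(3.3146)(1.07) - (-2.0683)^2] / 6.70870827 = -0.73124289 / 6.70870827 = -0.109
So phi_hat = [-0.6920, -0.1090].
Therefore phi_hat_1 = -0.6920.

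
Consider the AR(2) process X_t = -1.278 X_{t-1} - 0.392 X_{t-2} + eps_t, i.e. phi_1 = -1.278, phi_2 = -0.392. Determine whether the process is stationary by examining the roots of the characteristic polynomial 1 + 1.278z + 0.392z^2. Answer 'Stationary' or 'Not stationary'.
\text{Stationary}

The AR(p) characteristic polynomial is P(z) = 1 + 1.278z + 0.392z^2.
Stationarity requires all roots to lie outside the unit circle, i.e. |z| > 1 for every root.
Set 1 + (1.278) z + (0.392) z^2 = 0, i.e. a z^2 + b z + c = 0 with a = 0.392, b = 1.278, c = 1.
Discriminant D = b^2 - 4ac = (1.278)^2 - 4*(0.392)*1 = 1.633284 - (1.568) = 0.065284.
D >= 0, so the roots are real: z = (-b +/- sqrt(D)) / (2a) = (-1.278 +/- 0.255507) / (0.784).
  z_1 = (-1.278 + 0.255507) / (0.784) = -1.3042,   |z_1| = 1.3042.
  z_2 = (-1.278 - 0.255507) / (0.784) = -1.956,   |z_2| = 1.956.
Moduli of all roots: 1.3042, 1.9560.
All moduli strictly greater than 1? Yes.
Verdict: Stationary.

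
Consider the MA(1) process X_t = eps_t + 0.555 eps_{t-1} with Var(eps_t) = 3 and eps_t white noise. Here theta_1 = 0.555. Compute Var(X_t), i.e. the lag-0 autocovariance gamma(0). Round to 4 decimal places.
\gamma(0) = 3.9241

For an MA(q) process X_t = eps_t + sum_i theta_i eps_{t-i} with
Var(eps_t) = sigma^2, the variance is
  gamma(0) = sigma^2 * (1 + sum_i theta_i^2).
  sum_i theta_i^2 = (0.555)^2 = 0.308025.
  gamma(0) = 3 * (1 + 0.308025) = 3 * 1.308025 = 3.924075, which rounds to 3.9241.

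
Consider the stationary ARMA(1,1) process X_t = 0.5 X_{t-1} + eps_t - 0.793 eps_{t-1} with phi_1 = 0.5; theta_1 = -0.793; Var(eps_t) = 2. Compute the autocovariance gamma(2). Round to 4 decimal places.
\gamma(2) = -0.2358

Multiply the model equation by X_{t-k} and take expectations. With theta_0 = psi_0 = 1 and psi_j the MA(infinity) weights, this gives
  gamma(k) - sum_i phi_i gamma(k-i) = c_k,
  c_k = sigma^2 * sum_{j=k..q} theta_j psi_{j-k}   (c_k = 0 for k > q),
using gamma(-m) = gamma(m).
psi-weights needed (psi_j = theta_j + sum_i phi_i psi_{j-i}):
  psi_1 = theta_1 + phi_1 = -0.793 + (0.5) = -0.293
Right-hand sides:
  c_0 = sigma^2 (1 + theta_1 psi_1) = 2 * (1 + (-0.793)(-0.293)) = 2 * 1.232349 = 2.464698
  c_1 = sigma^2 theta_1 = 2 * (-0.793) = -1.586
  c_2 = 0
Equations for k = 0 and k = 1 (AR order 1):
  gamma(0) = phi_1 gamma(1) + c_0
  gamma(1) = phi_1 gamma(0) + c_1
Substituting the second into the first: gamma(0) (1 - phi_1^2) = c_0 + phi_1 c_1, so
  gamma(0) = (c_0 + phi_1 c_1) / (1 - phi_1^2) = (2.464698 + (0.5)(-1.586)) / (1 - (0.5)^2) = 1.671698 / 0.75 = 2.228931.
  gamma(1) = phi_1 gamma(0) + c_1 = (0.5)(2.228931) + (-1.586) = -0.471535.
For k = 2 (> q): gamma(2) = phi_1 gamma(1) = (0.5)(-0.471535) = -0.235767.
Therefore gamma(2) = -0.2358 (to 4 decimal places).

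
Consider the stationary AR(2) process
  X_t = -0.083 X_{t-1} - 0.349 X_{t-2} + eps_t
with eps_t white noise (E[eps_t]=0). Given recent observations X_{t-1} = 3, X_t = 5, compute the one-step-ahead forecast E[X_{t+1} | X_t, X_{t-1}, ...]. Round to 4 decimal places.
E[X_{t+1} \mid \mathcal F_t] = -1.4620

For an AR(p) model X_t = c + sum_i phi_i X_{t-i} + eps_t, the
one-step-ahead conditional mean is
  E[X_{t+1} | X_t, ...] = c + sum_i phi_i X_{t+1-i}.
Substitute known values:
  E[X_{t+1} | ...] = (-0.083) * (5) + (-0.349) * (3)
                   = -1.4620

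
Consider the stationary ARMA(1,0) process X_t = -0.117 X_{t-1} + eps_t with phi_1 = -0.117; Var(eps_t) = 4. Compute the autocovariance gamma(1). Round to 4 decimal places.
\gamma(1) = -0.4745

Multiply the model equation by X_{t-k} and take expectations. With theta_0 = psi_0 = 1 and psi_j the MA(infinity) weights, this gives
  gamma(k) - sum_i phi_i gamma(k-i) = c_k,
  c_k = sigma^2 * sum_{j=k..q} theta_j psi_{j-k}   (c_k = 0 for k > q),
using gamma(-m) = gamma(m).
Pure AR (q = 0): c_0 = sigma^2 = 4, c_k = 0 for k >= 1.
Equations for k = 0 and k = 1 (AR order 1):
  gamma(0) = phi_1 gamma(1) + c_0
  gamma(1) = phi_1 gamma(0) + c_1
Substituting the second into the first: gamma(0) (1 - phi_1^2) = c_0 + phi_1 c_1, so
  gamma(0) = c_0 / (1 - phi_1^2) = 4 / (1 - (-0.117)^2) = 4 / 0.986311 = 4.055516.
  gamma(1) = phi_1 gamma(0) = (-0.117)(4.055516) = -0.474495.
Therefore gamma(1) = -0.4745 (to 4 decimal places).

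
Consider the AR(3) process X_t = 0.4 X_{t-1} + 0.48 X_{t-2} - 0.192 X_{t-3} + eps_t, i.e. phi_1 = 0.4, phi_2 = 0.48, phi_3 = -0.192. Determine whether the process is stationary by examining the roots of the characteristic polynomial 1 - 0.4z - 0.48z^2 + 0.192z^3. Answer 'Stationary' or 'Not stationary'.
\text{Stationary}

The AR(p) characteristic polynomial is P(z) = 1 - 0.4z - 0.48z^2 + 0.192z^3.
Stationarity requires all roots to lie outside the unit circle, i.e. |z| > 1 for every root.
Degree 3: look for a simple real root z0 first, then factor out (1 - z/z0) and solve the remaining quadratic.
Testing z0 = 2.5: P(2.5) = 1 + (-0.4)(2.5) + (-0.48)(2.5)^2 + (0.192)(2.5)^3
  = 1 + (-1) + (-3) + (3) = 0.  So z_0 = 2.5 is a root, |z_0| = 2.5.
Divide out the factor (1 - 0.4 z) = (1 - z/z0) (since 1/z0 = 0.4):
  P(z) = (1 - 0.4 z)(1 + (0) z + (-0.48) z^2)
  [check: z-coef 0 - (0.4) = -0.4; z^2-coef -0.48 - (0.4)(0) = -0.48; z^3-coef -(0.4)(-0.48) = 0.192.]
Remaining roots from the quadratic factor 1 + (0) z + (-0.48) z^2:
  Set 1 + (0) z + (-0.48) z^2 = 0, i.e. a z^2 + b z + c = 0 with a = -0.48, b = 0, c = 1.
  Discriminant D = b^2 - 4ac = (0)^2 - 4*(-0.48)*1 = 0 - (-1.92) = 1.92.
  D >= 0, so the roots are real: z = (-b +/- sqrt(D)) / (2a) = (0 +/- 1.385641) / (-0.96).
    z_1 = (0 + 1.385641) / (-0.96) = -1.4434,   |z_1| = 1.4434.
    z_2 = (0 - 1.385641) / (-0.96) = 1.4434,   |z_2| = 1.4434.
Moduli of all roots: 2.5000, 1.4434, 1.4434.
All moduli strictly greater than 1? Yes.
Verdict: Stationary.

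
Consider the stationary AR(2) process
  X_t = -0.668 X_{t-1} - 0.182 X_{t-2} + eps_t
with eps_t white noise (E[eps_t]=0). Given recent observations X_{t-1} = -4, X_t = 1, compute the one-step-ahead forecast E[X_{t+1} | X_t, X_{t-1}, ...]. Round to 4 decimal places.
E[X_{t+1} \mid \mathcal F_t] = 0.0600

For an AR(p) model X_t = c + sum_i phi_i X_{t-i} + eps_t, the
one-step-ahead conditional mean is
  E[X_{t+1} | X_t, ...] = c + sum_i phi_i X_{t+1-i}.
Substitute known values:
  E[X_{t+1} | ...] = (-0.668) * (1) + (-0.182) * (-4)
                   = 0.0600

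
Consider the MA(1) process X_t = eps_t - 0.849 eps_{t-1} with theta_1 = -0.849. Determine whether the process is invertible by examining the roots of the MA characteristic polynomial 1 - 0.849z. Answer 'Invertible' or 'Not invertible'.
\text{Invertible}

The MA(q) characteristic polynomial is P(z) = 1 - 0.849z.
Invertibility requires all roots to lie outside the unit circle, i.e. |z| > 1 for every root.
This is linear in z: 1 + (-0.849) z = 0  =>  z = -1/(-0.849) = 1.177856,  |z| = 1.177856.
Moduli of all roots: 1.1779.
All moduli strictly greater than 1? Yes.
Verdict: Invertible.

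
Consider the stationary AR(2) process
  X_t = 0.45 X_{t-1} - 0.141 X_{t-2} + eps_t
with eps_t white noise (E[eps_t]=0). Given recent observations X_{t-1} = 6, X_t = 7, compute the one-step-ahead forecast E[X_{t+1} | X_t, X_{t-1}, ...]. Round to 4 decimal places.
E[X_{t+1} \mid \mathcal F_t] = 2.3040

For an AR(p) model X_t = c + sum_i phi_i X_{t-i} + eps_t, the
one-step-ahead conditional mean is
  E[X_{t+1} | X_t, ...] = c + sum_i phi_i X_{t+1-i}.
Substitute known values:
  E[X_{t+1} | ...] = (0.45) * (7) + (-0.141) * (6)
                   = 2.3040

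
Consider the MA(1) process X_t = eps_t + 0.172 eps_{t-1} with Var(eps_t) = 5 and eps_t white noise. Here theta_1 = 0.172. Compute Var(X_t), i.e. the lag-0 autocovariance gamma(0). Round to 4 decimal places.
\gamma(0) = 5.1479

For an MA(q) process X_t = eps_t + sum_i theta_i eps_{t-i} with
Var(eps_t) = sigma^2, the variance is
  gamma(0) = sigma^2 * (1 + sum_i theta_i^2).
  sum_i theta_i^2 = (0.172)^2 = 0.029584.
  gamma(0) = 5 * (1 + 0.029584) = 5 * 1.029584 = 5.14792, which rounds to 5.1479.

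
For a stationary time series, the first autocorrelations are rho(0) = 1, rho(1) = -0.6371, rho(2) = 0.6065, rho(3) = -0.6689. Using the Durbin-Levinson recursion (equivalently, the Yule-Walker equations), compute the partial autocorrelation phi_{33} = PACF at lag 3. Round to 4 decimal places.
\phi_{33} = -0.3759

The PACF at lag k is phi_{kk}, the last component of the solution
to the Yule-Walker system G_k phi = r_k where
  (G_k)_{ij} = rho(|i - j|), (r_k)_i = rho(i), i,j = 1..k.
Equivalently, Durbin-Levinson gives phi_{kk} iteratively:
  phi_{11} = rho(1)
  phi_{kk} = [rho(k) - sum_{j=1..k-1} phi_{k-1,j} rho(k-j)]
            / [1 - sum_{j=1..k-1} phi_{k-1,j} rho(j)],
  phi_{k,j} = phi_{k-1,j} - phi_{kk} phi_{k-1,k-j},  j = 1..k-1.
Step k = 1:
  phi_11 = rho(1) = -0.6371.
Step k = 2:
  phi_22 = [rho(2) - phi_11 rho(1)] / [1 - phi_11 rho(1)] = [0.6065 - (-0.6371)(-0.6371)] / [1 - (-0.6371)(-0.6371)]
         = 0.20060359 / 0.59410359 = 0.337658.
  Update: phi_21 = phi_11 - phi_22 phi_11 = -0.6371 - (0.337658)(-0.6371) = -0.421978.
Step k = 3:
  phi_33 = [rho(3) - phi_21 rho(2) - phi_22 rho(1)] / [1 - phi_21 rho(1) - phi_22 rho(2)]
    numerator   = -0.6689 - (-0.421978)(0.6065) - (0.337658)(-0.6371) = -0.19784848
    denominator = 1 - (-0.421978)(-0.6371) - (0.337658)(0.6065) = 0.52636826
  phi_33 = -0.19784848 / 0.52636826 = -0.3759.
Therefore phi_{33} = -0.3759.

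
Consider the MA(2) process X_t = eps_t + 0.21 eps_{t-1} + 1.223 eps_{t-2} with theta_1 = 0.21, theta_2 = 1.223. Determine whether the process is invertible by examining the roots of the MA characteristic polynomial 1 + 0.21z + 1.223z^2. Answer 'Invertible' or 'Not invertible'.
\text{Not invertible}

The MA(q) characteristic polynomial is P(z) = 1 + 0.21z + 1.223z^2.
Invertibility requires all roots to lie outside the unit circle, i.e. |z| > 1 for every root.
Set 1 + (0.21) z + (1.223) z^2 = 0, i.e. a z^2 + b z + c = 0 with a = 1.223, b = 0.21, c = 1.
Discriminant D = b^2 - 4ac = (0.21)^2 - 4*(1.223)*1 = 0.0441 - (4.892) = -4.8479.
D < 0, so the roots are the complex-conjugate pair z = (-b +/- i sqrt(-D)) / (2a) = -0.0859 +/- 0.9002i.
For a conjugate pair |z|^2 = z * conj(z) = (product of roots) = c/a = 1/(1.223) = 0.817661, so |z| = sqrt(0.817661) = 0.9042 for both roots.
Moduli of all roots: 0.9042, 0.9042.
All moduli strictly greater than 1? No.
Verdict: Not invertible.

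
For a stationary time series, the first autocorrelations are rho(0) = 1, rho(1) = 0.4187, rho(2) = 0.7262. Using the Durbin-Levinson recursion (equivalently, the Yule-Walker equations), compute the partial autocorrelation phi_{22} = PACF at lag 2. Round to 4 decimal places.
\phi_{22} = 0.6680

The PACF at lag k is phi_{kk}, the last component of the solution
to the Yule-Walker system G_k phi = r_k where
  (G_k)_{ij} = rho(|i - j|), (r_k)_i = rho(i), i,j = 1..k.
Equivalently, Durbin-Levinson gives phi_{kk} iteratively:
  phi_{11} = rho(1)
  phi_{kk} = [rho(k) - sum_{j=1..k-1} phi_{k-1,j} rho(k-j)]
            / [1 - sum_{j=1..k-1} phi_{k-1,j} rho(j)],
  phi_{k,j} = phi_{k-1,j} - phi_{kk} phi_{k-1,k-j},  j = 1..k-1.
Step k = 1:
  phi_11 = rho(1) = 0.4187.
Step k = 2:
  phi_22 = [rho(2) - phi_11 rho(1)] / [1 - phi_11 rho(1)] = [0.7262 - (0.4187)(0.4187)] / [1 - (0.4187)(0.4187)]
         = 0.55089031 / 0.82469031 = 0.668.
Therefore phi_{22} = 0.6680.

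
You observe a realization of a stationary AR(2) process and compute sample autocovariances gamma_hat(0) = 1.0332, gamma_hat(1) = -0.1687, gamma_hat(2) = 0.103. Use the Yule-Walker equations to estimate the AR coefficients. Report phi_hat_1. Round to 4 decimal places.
\hat\phi_{1} = -0.1510

The Yule-Walker equations for an AR(p) process read, in matrix form,
  Gamma_p phi = r_p,   with   (Gamma_p)_{ij} = gamma(|i - j|),
                       (r_p)_i = gamma(i),   i,j = 1..p.
Substitute the sample gammas (Toeplitz matrix and right-hand side of size 2):
  Gamma_p = [[1.0332, -0.1687], [-0.1687, 1.0332]]
  r_p     = [-0.1687, 0.103]
Written out:
  1.0332 phi_1 - 0.1687 phi_2 = -0.1687
  -0.1687 phi_1 + 1.0332 phi_2 = 0.103
Solve by Cramer's rule:
  det = gamma(0)^2 - gamma(1)^2 = (1.0332)^2 - (-0.1687)^2 = 1.06750224 - 0.02845969 = 1.03904255
  phi_hat_1 = [gamma(1) gamma(0) - gamma(1) gamma(2)] / det = [(-0.1687)(1.0332) - (-0.1687)(0.103)] / 1.03904255 = -0.15692474 / 1.03904255 = -0.151
  phi_hat_2 = [gamma(0) gamma(2) - gamma(1)^2] / det = [(1.0332)(0.103) - (-0.1687)^2] / 1.03904255 = 0.07795991 / 1.03904255 = 0.075
So phi_hat = [-0.1510, 0.0750].
Therefore phi_hat_1 = -0.1510.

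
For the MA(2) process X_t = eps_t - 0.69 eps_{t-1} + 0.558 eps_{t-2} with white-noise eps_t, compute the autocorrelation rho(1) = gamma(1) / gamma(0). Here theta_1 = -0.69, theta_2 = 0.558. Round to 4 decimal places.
\rho(1) = -0.6014

For an MA(q) process with theta_0 = 1, the autocovariance is
  gamma(k) = sigma^2 * sum_{i=0..q-k} theta_i * theta_{i+k},
and rho(k) = gamma(k) / gamma(0). Sigma^2 cancels.
  numerator   = (1)*(-0.69) + (-0.69)*(0.558) = -1.07502.
  denominator = (1)^2 + (-0.69)^2 + (0.558)^2 = 1.787464.
  rho(1) = -1.07502 / 1.787464 = -0.6014.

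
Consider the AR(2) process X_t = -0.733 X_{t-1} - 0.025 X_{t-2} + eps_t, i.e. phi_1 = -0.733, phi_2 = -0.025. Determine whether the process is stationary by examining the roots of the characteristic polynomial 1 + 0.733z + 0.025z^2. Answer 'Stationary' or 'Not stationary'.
\text{Stationary}

The AR(p) characteristic polynomial is P(z) = 1 + 0.733z + 0.025z^2.
Stationarity requires all roots to lie outside the unit circle, i.e. |z| > 1 for every root.
Set 1 + (0.733) z + (0.025) z^2 = 0, i.e. a z^2 + b z + c = 0 with a = 0.025, b = 0.733, c = 1.
Discriminant D = b^2 - 4ac = (0.733)^2 - 4*(0.025)*1 = 0.537289 - (0.1) = 0.437289.
D >= 0, so the roots are real: z = (-b +/- sqrt(D)) / (2a) = (-0.733 +/- 0.661278) / (0.05).
  z_1 = (-0.733 + 0.661278) / (0.05) = -1.4344,   |z_1| = 1.4344.
  z_2 = (-0.733 - 0.661278) / (0.05) = -27.8856,   |z_2| = 27.8856.
Moduli of all roots: 1.4344, 27.8856.
All moduli strictly greater than 1? Yes.
Verdict: Stationary.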